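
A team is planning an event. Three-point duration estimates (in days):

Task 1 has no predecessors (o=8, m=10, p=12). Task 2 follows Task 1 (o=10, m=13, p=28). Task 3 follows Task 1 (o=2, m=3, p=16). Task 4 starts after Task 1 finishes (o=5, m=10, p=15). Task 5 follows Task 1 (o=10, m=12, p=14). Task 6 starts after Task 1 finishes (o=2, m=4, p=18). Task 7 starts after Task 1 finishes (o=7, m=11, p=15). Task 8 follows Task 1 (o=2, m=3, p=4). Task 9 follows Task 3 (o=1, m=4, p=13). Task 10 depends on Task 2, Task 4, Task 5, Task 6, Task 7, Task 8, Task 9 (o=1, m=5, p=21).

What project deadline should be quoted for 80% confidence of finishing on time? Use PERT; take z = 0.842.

te_Task 1 = (8 + 4·10 + 12)/6 = 60/6 = 10; σ²_Task 1 = ((12−8)/6)² = 0.444
te_Task 2 = (10 + 4·13 + 28)/6 = 90/6 = 15; σ²_Task 2 = ((28−10)/6)² = 9.000
te_Task 3 = (2 + 4·3 + 16)/6 = 30/6 = 5; σ²_Task 3 = ((16−2)/6)² = 5.444
te_Task 4 = (5 + 4·10 + 15)/6 = 60/6 = 10; σ²_Task 4 = ((15−5)/6)² = 2.778
te_Task 5 = (10 + 4·12 + 14)/6 = 72/6 = 12; σ²_Task 5 = ((14−10)/6)² = 0.444
te_Task 6 = (2 + 4·4 + 18)/6 = 36/6 = 6; σ²_Task 6 = ((18−2)/6)² = 7.111
te_Task 7 = (7 + 4·11 + 15)/6 = 66/6 = 11; σ²_Task 7 = ((15−7)/6)² = 1.778
te_Task 8 = (2 + 4·3 + 4)/6 = 18/6 = 3; σ²_Task 8 = ((4−2)/6)² = 0.111
te_Task 9 = (1 + 4·4 + 13)/6 = 30/6 = 5; σ²_Task 9 = ((13−1)/6)² = 4.000
te_Task 10 = (1 + 4·5 + 21)/6 = 42/6 = 7; σ²_Task 10 = ((21−1)/6)² = 11.111

Forward pass:
ES_Task 1 = 0; EF_Task 1 = 10
ES_Task 2 = 10; EF_Task 2 = 10+15 = 25
ES_Task 3 = 10; EF_Task 3 = 10+5 = 15
ES_Task 4 = 10; EF_Task 4 = 10+10 = 20
ES_Task 5 = 10; EF_Task 5 = 10+12 = 22
ES_Task 6 = 10; EF_Task 6 = 10+6 = 16
ES_Task 7 = 10; EF_Task 7 = 10+11 = 21
ES_Task 8 = 10; EF_Task 8 = 10+3 = 13
ES_Task 9 = 15; EF_Task 9 = 15+5 = 20
ES_Task 10 = max(EF_Task 2=25, EF_Task 4=20, EF_Task 5=22, EF_Task 6=16, EF_Task 7=21, EF_Task 8=13, EF_Task 9=20) = 25; EF_Task 10 = 25+7 = 32
Expected project duration μ = 32 days. Critical path: Task 1 → Task 2 → Task 10.

Variance along critical path = 0.444 + 9.000 + 11.111 = 20.556; σ = 4.534 days.
D = μ + z·σ = 32 + 0.842·4.534 = 35.8 days

35.8 days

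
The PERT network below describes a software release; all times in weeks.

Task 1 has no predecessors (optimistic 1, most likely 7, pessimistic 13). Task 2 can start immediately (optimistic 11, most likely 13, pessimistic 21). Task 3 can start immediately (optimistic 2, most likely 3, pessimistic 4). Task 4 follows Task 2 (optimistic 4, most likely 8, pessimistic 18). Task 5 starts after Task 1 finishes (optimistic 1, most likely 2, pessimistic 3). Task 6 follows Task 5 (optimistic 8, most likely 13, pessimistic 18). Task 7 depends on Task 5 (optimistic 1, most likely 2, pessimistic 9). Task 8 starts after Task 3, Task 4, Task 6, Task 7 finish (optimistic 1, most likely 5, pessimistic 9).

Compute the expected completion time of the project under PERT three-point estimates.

te_Task 1 = (1 + 4·7 + 13)/6 = 42/6 = 7
te_Task 2 = (11 + 4·13 + 21)/6 = 84/6 = 14
te_Task 3 = (2 + 4·3 + 4)/6 = 18/6 = 3
te_Task 4 = (4 + 4·8 + 18)/6 = 54/6 = 9
te_Task 5 = (1 + 4·2 + 3)/6 = 12/6 = 2
te_Task 6 = (8 + 4·13 + 18)/6 = 78/6 = 13
te_Task 7 = (1 + 4·2 + 9)/6 = 18/6 = 3
te_Task 8 = (1 + 4·5 + 9)/6 = 30/6 = 5

Forward pass:
ES_Task 1 = 0; EF_Task 1 = 7
ES_Task 2 = 0; EF_Task 2 = 14
ES_Task 3 = 0; EF_Task 3 = 3
ES_Task 4 = 14; EF_Task 4 = 14+9 = 23
ES_Task 5 = 7; EF_Task 5 = 7+2 = 9
ES_Task 6 = 9; EF_Task 6 = 9+13 = 22
ES_Task 7 = 9; EF_Task 7 = 9+3 = 12
ES_Task 8 = max(EF_Task 3=3, EF_Task 4=23, EF_Task 6=22, EF_Task 7=12) = 23; EF_Task 8 = 23+5 = 28
Expected project duration μ = 28 weeks. Critical path: Task 2 → Task 4 → Task 8.

28 weeks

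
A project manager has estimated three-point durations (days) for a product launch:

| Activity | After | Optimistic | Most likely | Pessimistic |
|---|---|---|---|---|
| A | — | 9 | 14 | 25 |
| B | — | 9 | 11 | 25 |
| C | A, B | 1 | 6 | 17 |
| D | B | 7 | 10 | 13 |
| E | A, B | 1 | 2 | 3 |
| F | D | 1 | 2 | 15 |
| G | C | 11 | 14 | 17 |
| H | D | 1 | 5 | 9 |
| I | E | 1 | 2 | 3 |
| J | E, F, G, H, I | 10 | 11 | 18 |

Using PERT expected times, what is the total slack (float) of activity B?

te_A = (9 + 4·14 + 25)/6 = 90/6 = 15
te_B = (9 + 4·11 + 25)/6 = 78/6 = 13
te_C = (1 + 4·6 + 17)/6 = 42/6 = 7
te_D = (7 + 4·10 + 13)/6 = 60/6 = 10
te_E = (1 + 4·2 + 3)/6 = 12/6 = 2
te_F = (1 + 4·2 + 15)/6 = 24/6 = 4
te_G = (11 + 4·14 + 17)/6 = 84/6 = 14
te_H = (1 + 4·5 + 9)/6 = 30/6 = 5
te_I = (1 + 4·2 + 3)/6 = 12/6 = 2
te_J = (10 + 4·11 + 18)/6 = 72/6 = 12

Forward pass:
ES_A = 0; EF_A = 15
ES_B = 0; EF_B = 13
ES_C = max(EF_A=15, EF_B=13) = 15; EF_C = 15+7 = 22
ES_D = 13; EF_D = 13+10 = 23
ES_E = max(EF_A=15, EF_B=13) = 15; EF_E = 15+2 = 17
ES_F = 23; EF_F = 23+4 = 27
ES_G = 22; EF_G = 22+14 = 36
ES_H = 23; EF_H = 23+5 = 28
ES_I = 17; EF_I = 17+2 = 19
ES_J = max(EF_E=17, EF_F=27, EF_G=36, EF_H=28, EF_I=19) = 36; EF_J = 36+12 = 48
Expected project duration μ = 48 days. Critical path: A → C → G → J.

Backward pass:
LF_J = 48; LS_J = 48−12 = 36
LF_I = LS_J = 36; LS_I = 36−2 = 34
LF_H = LS_J = 36; LS_H = 36−5 = 31
LF_G = LS_J = 36; LS_G = 36−14 = 22
LF_F = LS_J = 36; LS_F = 36−4 = 32
LF_E = min(LS_I=34, LS_J=36) = 34; LS_E = 34−2 = 32
LF_D = min(LS_F=32, LS_H=31) = 31; LS_D = 31−10 = 21
LF_C = LS_G = 22; LS_C = 22−7 = 15
LF_B = min(LS_C=15, LS_D=21, LS_E=32) = 15; LS_B = 15−13 = 2
LF_A = min(LS_C=15, LS_E=32) = 15; LS_A = 15−15 = 0
Slack_B = LS_B − ES_B = 2 − 0 = 2

2 days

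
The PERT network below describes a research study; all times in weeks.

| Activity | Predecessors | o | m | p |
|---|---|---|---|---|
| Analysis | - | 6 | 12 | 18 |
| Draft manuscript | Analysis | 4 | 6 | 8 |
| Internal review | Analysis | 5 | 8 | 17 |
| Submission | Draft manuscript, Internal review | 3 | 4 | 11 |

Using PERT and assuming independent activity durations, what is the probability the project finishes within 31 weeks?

te_Analysis = (6 + 4·12 + 18)/6 = 72/6 = 12; σ²_Analysis = ((18−6)/6)² = 4.000
te_Draft manuscript = (4 + 4·6 + 8)/6 = 36/6 = 6; σ²_Draft manuscript = ((8−4)/6)² = 0.444
te_Internal review = (5 + 4·8 + 17)/6 = 54/6 = 9; σ²_Internal review = ((17−5)/6)² = 4.000
te_Submission = (3 + 4·4 + 11)/6 = 30/6 = 5; σ²_Submission = ((11−3)/6)² = 1.778

Forward pass:
ES_Analysis = 0; EF_Analysis = 12
ES_Draft manuscript = 12; EF_Draft manuscript = 12+6 = 18
ES_Internal review = 12; EF_Internal review = 12+9 = 21
ES_Submission = max(EF_Draft manuscript=18, EF_Internal review=21) = 21; EF_Submission = 21+5 = 26
Expected project duration μ = 26 weeks. Critical path: Analysis → Internal review → Submission.

Variance along critical path = 4.000 + 4.000 + 1.778 = 9.778; σ = √9.778 = 3.127 weeks.
Z = (31 − 26) / 3.127 = 1.599
P(T ≤ 31) = Φ(1.599) ≈ 0.945

0.945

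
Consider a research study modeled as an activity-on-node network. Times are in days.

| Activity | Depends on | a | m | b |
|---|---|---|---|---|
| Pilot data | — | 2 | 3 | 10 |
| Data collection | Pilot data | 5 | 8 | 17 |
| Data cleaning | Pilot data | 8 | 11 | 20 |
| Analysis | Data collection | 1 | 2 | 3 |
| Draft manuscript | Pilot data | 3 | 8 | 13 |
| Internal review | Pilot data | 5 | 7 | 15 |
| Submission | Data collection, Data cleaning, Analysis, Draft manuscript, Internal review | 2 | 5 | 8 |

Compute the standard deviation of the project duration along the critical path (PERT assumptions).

2.60 days

te_Pilot data = (2 + 4·3 + 10)/6 = 24/6 = 4; σ²_Pilot data = ((10−2)/6)² = 1.778
te_Data collection = (5 + 4·8 + 17)/6 = 54/6 = 9; σ²_Data collection = ((17−5)/6)² = 4.000
te_Data cleaning = (8 + 4·11 + 20)/6 = 72/6 = 12; σ²_Data cleaning = ((20−8)/6)² = 4.000
te_Analysis = (1 + 4·2 + 3)/6 = 12/6 = 2; σ²_Analysis = ((3−1)/6)² = 0.111
te_Draft manuscript = (3 + 4·8 + 13)/6 = 48/6 = 8; σ²_Draft manuscript = ((13−3)/6)² = 2.778
te_Internal review = (5 + 4·7 + 15)/6 = 48/6 = 8; σ²_Internal review = ((15−5)/6)² = 2.778
te_Submission = (2 + 4·5 + 8)/6 = 30/6 = 5; σ²_Submission = ((8−2)/6)² = 1.000

Forward pass:
ES_Pilot data = 0; EF_Pilot data = 4
ES_Data collection = 4; EF_Data collection = 4+9 = 13
ES_Data cleaning = 4; EF_Data cleaning = 4+12 = 16
ES_Analysis = 13; EF_Analysis = 13+2 = 15
ES_Draft manuscript = 4; EF_Draft manuscript = 4+8 = 12
ES_Internal review = 4; EF_Internal review = 4+8 = 12
ES_Submission = max(EF_Data collection=13, EF_Data cleaning=16, EF_Analysis=15, EF_Draft manuscript=12, EF_Internal review=12) = 16; EF_Submission = 16+5 = 21
Expected project duration μ = 21 days. Critical path: Pilot data → Data cleaning → Submission.

Variance along critical path = 1.778 + 4.000 + 1.000 = 6.778
σ = √6.778 = 2.603 days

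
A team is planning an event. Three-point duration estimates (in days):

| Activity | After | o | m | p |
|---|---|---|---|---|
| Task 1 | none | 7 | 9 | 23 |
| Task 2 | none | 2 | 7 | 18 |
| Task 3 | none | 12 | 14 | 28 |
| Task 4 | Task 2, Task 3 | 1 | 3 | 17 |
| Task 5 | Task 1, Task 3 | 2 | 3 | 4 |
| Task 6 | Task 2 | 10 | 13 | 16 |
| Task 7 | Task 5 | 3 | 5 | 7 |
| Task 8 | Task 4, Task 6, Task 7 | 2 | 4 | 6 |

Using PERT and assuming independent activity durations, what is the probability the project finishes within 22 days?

te_Task 1 = (7 + 4·9 + 23)/6 = 66/6 = 11; σ²_Task 1 = ((23−7)/6)² = 7.111
te_Task 2 = (2 + 4·7 + 18)/6 = 48/6 = 8; σ²_Task 2 = ((18−2)/6)² = 7.111
te_Task 3 = (12 + 4·14 + 28)/6 = 96/6 = 16; σ²_Task 3 = ((28−12)/6)² = 7.111
te_Task 4 = (1 + 4·3 + 17)/6 = 30/6 = 5; σ²_Task 4 = ((17−1)/6)² = 7.111
te_Task 5 = (2 + 4·3 + 4)/6 = 18/6 = 3; σ²_Task 5 = ((4−2)/6)² = 0.111
te_Task 6 = (10 + 4·13 + 16)/6 = 78/6 = 13; σ²_Task 6 = ((16−10)/6)² = 1.000
te_Task 7 = (3 + 4·5 + 7)/6 = 30/6 = 5; σ²_Task 7 = ((7−3)/6)² = 0.444
te_Task 8 = (2 + 4·4 + 6)/6 = 24/6 = 4; σ²_Task 8 = ((6−2)/6)² = 0.444

Forward pass:
ES_Task 1 = 0; EF_Task 1 = 11
ES_Task 2 = 0; EF_Task 2 = 8
ES_Task 3 = 0; EF_Task 3 = 16
ES_Task 4 = max(EF_Task 2=8, EF_Task 3=16) = 16; EF_Task 4 = 16+5 = 21
ES_Task 5 = max(EF_Task 1=11, EF_Task 3=16) = 16; EF_Task 5 = 16+3 = 19
ES_Task 6 = 8; EF_Task 6 = 8+13 = 21
ES_Task 7 = 19; EF_Task 7 = 19+5 = 24
ES_Task 8 = max(EF_Task 4=21, EF_Task 6=21, EF_Task 7=24) = 24; EF_Task 8 = 24+4 = 28
Expected project duration μ = 28 days. Critical path: Task 3 → Task 5 → Task 7 → Task 8.

Variance along critical path = 7.111 + 0.111 + 0.444 + 0.444 = 8.111; σ = √8.111 = 2.848 days.
Z = (22 − 28) / 2.848 = -2.107
P(T ≤ 22) = Φ(-2.107) ≈ 0.018

0.018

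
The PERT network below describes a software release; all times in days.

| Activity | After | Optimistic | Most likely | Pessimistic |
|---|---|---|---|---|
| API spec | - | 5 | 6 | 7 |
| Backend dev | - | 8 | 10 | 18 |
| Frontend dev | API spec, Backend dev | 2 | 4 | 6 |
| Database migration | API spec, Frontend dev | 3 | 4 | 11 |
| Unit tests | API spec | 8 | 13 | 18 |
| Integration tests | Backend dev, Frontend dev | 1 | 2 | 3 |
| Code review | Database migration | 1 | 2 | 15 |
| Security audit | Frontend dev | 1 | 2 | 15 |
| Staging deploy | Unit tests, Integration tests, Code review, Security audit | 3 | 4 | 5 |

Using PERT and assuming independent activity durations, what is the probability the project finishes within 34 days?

te_API spec = (5 + 4·6 + 7)/6 = 36/6 = 6; σ²_API spec = ((7−5)/6)² = 0.111
te_Backend dev = (8 + 4·10 + 18)/6 = 66/6 = 11; σ²_Backend dev = ((18−8)/6)² = 2.778
te_Frontend dev = (2 + 4·4 + 6)/6 = 24/6 = 4; σ²_Frontend dev = ((6−2)/6)² = 0.444
te_Database migration = (3 + 4·4 + 11)/6 = 30/6 = 5; σ²_Database migration = ((11−3)/6)² = 1.778
te_Unit tests = (8 + 4·13 + 18)/6 = 78/6 = 13; σ²_Unit tests = ((18−8)/6)² = 2.778
te_Integration tests = (1 + 4·2 + 3)/6 = 12/6 = 2; σ²_Integration tests = ((3−1)/6)² = 0.111
te_Code review = (1 + 4·2 + 15)/6 = 24/6 = 4; σ²_Code review = ((15−1)/6)² = 5.444
te_Security audit = (1 + 4·2 + 15)/6 = 24/6 = 4; σ²_Security audit = ((15−1)/6)² = 5.444
te_Staging deploy = (3 + 4·4 + 5)/6 = 24/6 = 4; σ²_Staging deploy = ((5−3)/6)² = 0.111

Forward pass:
ES_API spec = 0; EF_API spec = 6
ES_Backend dev = 0; EF_Backend dev = 11
ES_Frontend dev = max(EF_API spec=6, EF_Backend dev=11) = 11; EF_Frontend dev = 11+4 = 15
ES_Database migration = max(EF_API spec=6, EF_Frontend dev=15) = 15; EF_Database migration = 15+5 = 20
ES_Unit tests = 6; EF_Unit tests = 6+13 = 19
ES_Integration tests = max(EF_Backend dev=11, EF_Frontend dev=15) = 15; EF_Integration tests = 15+2 = 17
ES_Code review = 20; EF_Code review = 20+4 = 24
ES_Security audit = 15; EF_Security audit = 15+4 = 19
ES_Staging deploy = max(EF_Unit tests=19, EF_Integration tests=17, EF_Code review=24, EF_Security audit=19) = 24; EF_Staging deploy = 24+4 = 28
Expected project duration μ = 28 days. Critical path: Backend dev → Frontend dev → Database migration → Code review → Staging deploy.

Variance along critical path = 2.778 + 0.444 + 1.778 + 5.444 + 0.111 = 10.556; σ = √10.556 = 3.249 days.
Z = (34 − 28) / 3.249 = 1.847
P(T ≤ 34) = Φ(1.847) ≈ 0.968

0.968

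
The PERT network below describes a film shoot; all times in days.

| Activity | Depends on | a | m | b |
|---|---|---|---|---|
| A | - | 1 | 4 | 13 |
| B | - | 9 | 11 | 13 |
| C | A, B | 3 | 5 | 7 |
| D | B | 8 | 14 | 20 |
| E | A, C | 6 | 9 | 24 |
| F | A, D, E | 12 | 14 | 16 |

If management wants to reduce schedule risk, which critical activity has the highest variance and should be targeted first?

te_A = (1 + 4·4 + 13)/6 = 30/6 = 5; σ²_A = ((13−1)/6)² = 4.000
te_B = (9 + 4·11 + 13)/6 = 66/6 = 11; σ²_B = ((13−9)/6)² = 0.444
te_C = (3 + 4·5 + 7)/6 = 30/6 = 5; σ²_C = ((7−3)/6)² = 0.444
te_D = (8 + 4·14 + 20)/6 = 84/6 = 14; σ²_D = ((20−8)/6)² = 4.000
te_E = (6 + 4·9 + 24)/6 = 66/6 = 11; σ²_E = ((24−6)/6)² = 9.000
te_F = (12 + 4·14 + 16)/6 = 84/6 = 14; σ²_F = ((16−12)/6)² = 0.444

Forward pass:
ES_A = 0; EF_A = 5
ES_B = 0; EF_B = 11
ES_C = max(EF_A=5, EF_B=11) = 11; EF_C = 11+5 = 16
ES_D = 11; EF_D = 11+14 = 25
ES_E = max(EF_A=5, EF_C=16) = 16; EF_E = 16+11 = 27
ES_F = max(EF_A=5, EF_D=25, EF_E=27) = 27; EF_F = 27+14 = 41
Expected project duration μ = 41 days. Critical path: B → C → E → F.

Variances on critical path: σ²_B=0.444, σ²_C=0.444, σ²_E=9.000, σ²_F=0.444.
Largest is σ²_E = 9.000.

E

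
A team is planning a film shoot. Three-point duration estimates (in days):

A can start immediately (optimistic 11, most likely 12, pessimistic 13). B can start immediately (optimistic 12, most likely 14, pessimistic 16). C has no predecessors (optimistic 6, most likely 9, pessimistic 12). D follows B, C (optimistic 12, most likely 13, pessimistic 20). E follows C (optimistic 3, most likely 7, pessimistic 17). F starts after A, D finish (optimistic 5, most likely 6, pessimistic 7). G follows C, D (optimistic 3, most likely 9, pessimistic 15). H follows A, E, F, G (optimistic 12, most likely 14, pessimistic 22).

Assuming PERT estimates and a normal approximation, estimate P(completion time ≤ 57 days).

0.952

te_A = (11 + 4·12 + 13)/6 = 72/6 = 12; σ²_A = ((13−11)/6)² = 0.111
te_B = (12 + 4·14 + 16)/6 = 84/6 = 14; σ²_B = ((16−12)/6)² = 0.444
te_C = (6 + 4·9 + 12)/6 = 54/6 = 9; σ²_C = ((12−6)/6)² = 1.000
te_D = (12 + 4·13 + 20)/6 = 84/6 = 14; σ²_D = ((20−12)/6)² = 1.778
te_E = (3 + 4·7 + 17)/6 = 48/6 = 8; σ²_E = ((17−3)/6)² = 5.444
te_F = (5 + 4·6 + 7)/6 = 36/6 = 6; σ²_F = ((7−5)/6)² = 0.111
te_G = (3 + 4·9 + 15)/6 = 54/6 = 9; σ²_G = ((15−3)/6)² = 4.000
te_H = (12 + 4·14 + 22)/6 = 90/6 = 15; σ²_H = ((22−12)/6)² = 2.778

Forward pass:
ES_A = 0; EF_A = 12
ES_B = 0; EF_B = 14
ES_C = 0; EF_C = 9
ES_D = max(EF_B=14, EF_C=9) = 14; EF_D = 14+14 = 28
ES_E = 9; EF_E = 9+8 = 17
ES_F = max(EF_A=12, EF_D=28) = 28; EF_F = 28+6 = 34
ES_G = max(EF_C=9, EF_D=28) = 28; EF_G = 28+9 = 37
ES_H = max(EF_A=12, EF_E=17, EF_F=34, EF_G=37) = 37; EF_H = 37+15 = 52
Expected project duration μ = 52 days. Critical path: B → D → G → H.

Variance along critical path = 0.444 + 1.778 + 4.000 + 2.778 = 9.000; σ = √9.000 = 3.000 days.
Z = (57 − 52) / 3.000 = 1.667
P(T ≤ 57) = Φ(1.667) ≈ 0.952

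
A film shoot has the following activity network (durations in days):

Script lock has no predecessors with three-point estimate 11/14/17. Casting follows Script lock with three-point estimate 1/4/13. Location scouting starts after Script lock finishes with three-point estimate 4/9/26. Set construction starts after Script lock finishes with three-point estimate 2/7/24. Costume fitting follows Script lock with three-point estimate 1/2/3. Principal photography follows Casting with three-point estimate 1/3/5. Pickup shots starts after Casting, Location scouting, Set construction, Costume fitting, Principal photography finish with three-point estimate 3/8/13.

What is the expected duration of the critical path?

te_Script lock = (11 + 4·14 + 17)/6 = 84/6 = 14
te_Casting = (1 + 4·4 + 13)/6 = 30/6 = 5
te_Location scouting = (4 + 4·9 + 26)/6 = 66/6 = 11
te_Set construction = (2 + 4·7 + 24)/6 = 54/6 = 9
te_Costume fitting = (1 + 4·2 + 3)/6 = 12/6 = 2
te_Principal photography = (1 + 4·3 + 5)/6 = 18/6 = 3
te_Pickup shots = (3 + 4·8 + 13)/6 = 48/6 = 8

Forward pass:
ES_Script lock = 0; EF_Script lock = 14
ES_Casting = 14; EF_Casting = 14+5 = 19
ES_Location scouting = 14; EF_Location scouting = 14+11 = 25
ES_Set construction = 14; EF_Set construction = 14+9 = 23
ES_Costume fitting = 14; EF_Costume fitting = 14+2 = 16
ES_Principal photography = 19; EF_Principal photography = 19+3 = 22
ES_Pickup shots = max(EF_Casting=19, EF_Location scouting=25, EF_Set construction=23, EF_Costume fitting=16, EF_Principal photography=22) = 25; EF_Pickup shots = 25+8 = 33
Expected project duration μ = 33 days. Critical path: Script lock → Location scouting → Pickup shots.

33 days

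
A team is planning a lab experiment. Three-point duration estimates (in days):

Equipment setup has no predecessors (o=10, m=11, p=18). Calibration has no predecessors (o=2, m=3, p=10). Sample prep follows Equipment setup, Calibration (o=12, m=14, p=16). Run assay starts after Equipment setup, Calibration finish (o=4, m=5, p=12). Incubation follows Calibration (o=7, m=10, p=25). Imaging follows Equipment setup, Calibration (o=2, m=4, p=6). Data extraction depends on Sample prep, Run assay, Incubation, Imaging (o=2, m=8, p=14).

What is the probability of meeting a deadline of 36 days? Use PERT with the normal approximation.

te_Equipment setup = (10 + 4·11 + 18)/6 = 72/6 = 12; σ²_Equipment setup = ((18−10)/6)² = 1.778
te_Calibration = (2 + 4·3 + 10)/6 = 24/6 = 4; σ²_Calibration = ((10−2)/6)² = 1.778
te_Sample prep = (12 + 4·14 + 16)/6 = 84/6 = 14; σ²_Sample prep = ((16−12)/6)² = 0.444
te_Run assay = (4 + 4·5 + 12)/6 = 36/6 = 6; σ²_Run assay = ((12−4)/6)² = 1.778
te_Incubation = (7 + 4·10 + 25)/6 = 72/6 = 12; σ²_Incubation = ((25−7)/6)² = 9.000
te_Imaging = (2 + 4·4 + 6)/6 = 24/6 = 4; σ²_Imaging = ((6−2)/6)² = 0.444
te_Data extraction = (2 + 4·8 + 14)/6 = 48/6 = 8; σ²_Data extraction = ((14−2)/6)² = 4.000

Forward pass:
ES_Equipment setup = 0; EF_Equipment setup = 12
ES_Calibration = 0; EF_Calibration = 4
ES_Sample prep = max(EF_Equipment setup=12, EF_Calibration=4) = 12; EF_Sample prep = 12+14 = 26
ES_Run assay = max(EF_Equipment setup=12, EF_Calibration=4) = 12; EF_Run assay = 12+6 = 18
ES_Incubation = 4; EF_Incubation = 4+12 = 16
ES_Imaging = max(EF_Equipment setup=12, EF_Calibration=4) = 12; EF_Imaging = 12+4 = 16
ES_Data extraction = max(EF_Sample prep=26, EF_Run assay=18, EF_Incubation=16, EF_Imaging=16) = 26; EF_Data extraction = 26+8 = 34
Expected project duration μ = 34 days. Critical path: Equipment setup → Sample prep → Data extraction.

Variance along critical path = 1.778 + 0.444 + 4.000 = 6.222; σ = √6.222 = 2.494 days.
Z = (36 − 34) / 2.494 = 0.802
P(T ≤ 36) = Φ(0.802) ≈ 0.789

0.789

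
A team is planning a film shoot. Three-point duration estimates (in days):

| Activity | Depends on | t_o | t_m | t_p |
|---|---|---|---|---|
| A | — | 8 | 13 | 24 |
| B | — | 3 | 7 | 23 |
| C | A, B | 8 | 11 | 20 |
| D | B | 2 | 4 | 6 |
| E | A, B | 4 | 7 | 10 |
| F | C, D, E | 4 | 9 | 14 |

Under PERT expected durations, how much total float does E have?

te_A = (8 + 4·13 + 24)/6 = 84/6 = 14
te_B = (3 + 4·7 + 23)/6 = 54/6 = 9
te_C = (8 + 4·11 + 20)/6 = 72/6 = 12
te_D = (2 + 4·4 + 6)/6 = 24/6 = 4
te_E = (4 + 4·7 + 10)/6 = 42/6 = 7
te_F = (4 + 4·9 + 14)/6 = 54/6 = 9

Forward pass:
ES_A = 0; EF_A = 14
ES_B = 0; EF_B = 9
ES_C = max(EF_A=14, EF_B=9) = 14; EF_C = 14+12 = 26
ES_D = 9; EF_D = 9+4 = 13
ES_E = max(EF_A=14, EF_B=9) = 14; EF_E = 14+7 = 21
ES_F = max(EF_C=26, EF_D=13, EF_E=21) = 26; EF_F = 26+9 = 35
Expected project duration μ = 35 days. Critical path: A → C → F.

Backward pass:
LF_F = 35; LS_F = 35−9 = 26
LF_E = LS_F = 26; LS_E = 26−7 = 19
LF_D = LS_F = 26; LS_D = 26−4 = 22
LF_C = LS_F = 26; LS_C = 26−12 = 14
LF_B = min(LS_C=14, LS_D=22, LS_E=19) = 14; LS_B = 14−9 = 5
LF_A = min(LS_C=14, LS_E=19) = 14; LS_A = 14−14 = 0
Slack_E = LS_E − ES_E = 19 − 14 = 5

5 days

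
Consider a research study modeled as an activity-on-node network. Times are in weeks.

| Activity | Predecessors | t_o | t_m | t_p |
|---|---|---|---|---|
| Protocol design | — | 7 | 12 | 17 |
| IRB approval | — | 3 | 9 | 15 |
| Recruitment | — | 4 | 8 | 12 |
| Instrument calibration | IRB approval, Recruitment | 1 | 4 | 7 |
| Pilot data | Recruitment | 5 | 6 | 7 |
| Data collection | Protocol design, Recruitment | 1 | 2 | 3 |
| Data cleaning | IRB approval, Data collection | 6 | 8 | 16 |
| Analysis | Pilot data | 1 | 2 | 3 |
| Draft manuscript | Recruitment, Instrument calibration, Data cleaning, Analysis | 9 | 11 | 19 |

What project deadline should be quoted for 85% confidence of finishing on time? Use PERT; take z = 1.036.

38.0 weeks

te_Protocol design = (7 + 4·12 + 17)/6 = 72/6 = 12; σ²_Protocol design = ((17−7)/6)² = 2.778
te_IRB approval = (3 + 4·9 + 15)/6 = 54/6 = 9; σ²_IRB approval = ((15−3)/6)² = 4.000
te_Recruitment = (4 + 4·8 + 12)/6 = 48/6 = 8; σ²_Recruitment = ((12−4)/6)² = 1.778
te_Instrument calibration = (1 + 4·4 + 7)/6 = 24/6 = 4; σ²_Instrument calibration = ((7−1)/6)² = 1.000
te_Pilot data = (5 + 4·6 + 7)/6 = 36/6 = 6; σ²_Pilot data = ((7−5)/6)² = 0.111
te_Data collection = (1 + 4·2 + 3)/6 = 12/6 = 2; σ²_Data collection = ((3−1)/6)² = 0.111
te_Data cleaning = (6 + 4·8 + 16)/6 = 54/6 = 9; σ²_Data cleaning = ((16−6)/6)² = 2.778
te_Analysis = (1 + 4·2 + 3)/6 = 12/6 = 2; σ²_Analysis = ((3−1)/6)² = 0.111
te_Draft manuscript = (9 + 4·11 + 19)/6 = 72/6 = 12; σ²_Draft manuscript = ((19−9)/6)² = 2.778

Forward pass:
ES_Protocol design = 0; EF_Protocol design = 12
ES_IRB approval = 0; EF_IRB approval = 9
ES_Recruitment = 0; EF_Recruitment = 8
ES_Instrument calibration = max(EF_IRB approval=9, EF_Recruitment=8) = 9; EF_Instrument calibration = 9+4 = 13
ES_Pilot data = 8; EF_Pilot data = 8+6 = 14
ES_Data collection = max(EF_Protocol design=12, EF_Recruitment=8) = 12; EF_Data collection = 12+2 = 14
ES_Data cleaning = max(EF_IRB approval=9, EF_Data collection=14) = 14; EF_Data cleaning = 14+9 = 23
ES_Analysis = 14; EF_Analysis = 14+2 = 16
ES_Draft manuscript = max(EF_Recruitment=8, EF_Instrument calibration=13, EF_Data cleaning=23, EF_Analysis=16) = 23; EF_Draft manuscript = 23+12 = 35
Expected project duration μ = 35 weeks. Critical path: Protocol design → Data collection → Data cleaning → Draft manuscript.

Variance along critical path = 2.778 + 0.111 + 2.778 + 2.778 = 8.444; σ = 2.906 weeks.
D = μ + z·σ = 35 + 1.036·2.906 = 38.0 weeks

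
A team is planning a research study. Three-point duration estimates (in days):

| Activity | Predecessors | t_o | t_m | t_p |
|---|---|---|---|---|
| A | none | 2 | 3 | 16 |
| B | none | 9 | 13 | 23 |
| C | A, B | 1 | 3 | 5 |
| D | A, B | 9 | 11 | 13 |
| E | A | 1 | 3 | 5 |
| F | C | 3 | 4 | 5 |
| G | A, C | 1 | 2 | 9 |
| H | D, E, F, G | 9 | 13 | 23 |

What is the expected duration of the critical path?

te_A = (2 + 4·3 + 16)/6 = 30/6 = 5
te_B = (9 + 4·13 + 23)/6 = 84/6 = 14
te_C = (1 + 4·3 + 5)/6 = 18/6 = 3
te_D = (9 + 4·11 + 13)/6 = 66/6 = 11
te_E = (1 + 4·3 + 5)/6 = 18/6 = 3
te_F = (3 + 4·4 + 5)/6 = 24/6 = 4
te_G = (1 + 4·2 + 9)/6 = 18/6 = 3
te_H = (9 + 4·13 + 23)/6 = 84/6 = 14

Forward pass:
ES_A = 0; EF_A = 5
ES_B = 0; EF_B = 14
ES_C = max(EF_A=5, EF_B=14) = 14; EF_C = 14+3 = 17
ES_D = max(EF_A=5, EF_B=14) = 14; EF_D = 14+11 = 25
ES_E = 5; EF_E = 5+3 = 8
ES_F = 17; EF_F = 17+4 = 21
ES_G = max(EF_A=5, EF_C=17) = 17; EF_G = 17+3 = 20
ES_H = max(EF_D=25, EF_E=8, EF_F=21, EF_G=20) = 25; EF_H = 25+14 = 39
Expected project duration μ = 39 days. Critical path: B → D → H.

39 days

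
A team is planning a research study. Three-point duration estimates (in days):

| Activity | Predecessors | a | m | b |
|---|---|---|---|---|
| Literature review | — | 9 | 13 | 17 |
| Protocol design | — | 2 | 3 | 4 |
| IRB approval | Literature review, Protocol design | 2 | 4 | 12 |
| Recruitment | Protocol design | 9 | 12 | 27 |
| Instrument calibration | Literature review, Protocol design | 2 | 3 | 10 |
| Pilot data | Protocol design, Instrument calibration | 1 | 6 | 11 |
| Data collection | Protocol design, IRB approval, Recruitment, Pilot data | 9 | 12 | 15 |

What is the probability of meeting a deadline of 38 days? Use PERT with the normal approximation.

0.866

te_Literature review = (9 + 4·13 + 17)/6 = 78/6 = 13; σ²_Literature review = ((17−9)/6)² = 1.778
te_Protocol design = (2 + 4·3 + 4)/6 = 18/6 = 3; σ²_Protocol design = ((4−2)/6)² = 0.111
te_IRB approval = (2 + 4·4 + 12)/6 = 30/6 = 5; σ²_IRB approval = ((12−2)/6)² = 2.778
te_Recruitment = (9 + 4·12 + 27)/6 = 84/6 = 14; σ²_Recruitment = ((27−9)/6)² = 9.000
te_Instrument calibration = (2 + 4·3 + 10)/6 = 24/6 = 4; σ²_Instrument calibration = ((10−2)/6)² = 1.778
te_Pilot data = (1 + 4·6 + 11)/6 = 36/6 = 6; σ²_Pilot data = ((11−1)/6)² = 2.778
te_Data collection = (9 + 4·12 + 15)/6 = 72/6 = 12; σ²_Data collection = ((15−9)/6)² = 1.000

Forward pass:
ES_Literature review = 0; EF_Literature review = 13
ES_Protocol design = 0; EF_Protocol design = 3
ES_IRB approval = max(EF_Literature review=13, EF_Protocol design=3) = 13; EF_IRB approval = 13+5 = 18
ES_Recruitment = 3; EF_Recruitment = 3+14 = 17
ES_Instrument calibration = max(EF_Literature review=13, EF_Protocol design=3) = 13; EF_Instrument calibration = 13+4 = 17
ES_Pilot data = max(EF_Protocol design=3, EF_Instrument calibration=17) = 17; EF_Pilot data = 17+6 = 23
ES_Data collection = max(EF_Protocol design=3, EF_IRB approval=18, EF_Recruitment=17, EF_Pilot data=23) = 23; EF_Data collection = 23+12 = 35
Expected project duration μ = 35 days. Critical path: Literature review → Instrument calibration → Pilot data → Data collection.

Variance along critical path = 1.778 + 1.778 + 2.778 + 1.000 = 7.333; σ = √7.333 = 2.708 days.
Z = (38 − 35) / 2.708 = 1.108
P(T ≤ 38) = Φ(1.108) ≈ 0.866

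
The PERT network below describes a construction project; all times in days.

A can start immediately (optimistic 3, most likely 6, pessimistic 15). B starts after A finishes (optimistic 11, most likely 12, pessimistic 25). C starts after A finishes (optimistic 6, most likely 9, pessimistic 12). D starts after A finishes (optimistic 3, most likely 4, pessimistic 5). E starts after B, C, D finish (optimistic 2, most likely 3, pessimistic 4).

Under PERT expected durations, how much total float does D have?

te_A = (3 + 4·6 + 15)/6 = 42/6 = 7
te_B = (11 + 4·12 + 25)/6 = 84/6 = 14
te_C = (6 + 4·9 + 12)/6 = 54/6 = 9
te_D = (3 + 4·4 + 5)/6 = 24/6 = 4
te_E = (2 + 4·3 + 4)/6 = 18/6 = 3

Forward pass:
ES_A = 0; EF_A = 7
ES_B = 7; EF_B = 7+14 = 21
ES_C = 7; EF_C = 7+9 = 16
ES_D = 7; EF_D = 7+4 = 11
ES_E = max(EF_B=21, EF_C=16, EF_D=11) = 21; EF_E = 21+3 = 24
Expected project duration μ = 24 days. Critical path: A → B → E.

Backward pass:
LF_E = 24; LS_E = 24−3 = 21
LF_D = LS_E = 21; LS_D = 21−4 = 17
LF_C = LS_E = 21; LS_C = 21−9 = 12
LF_B = LS_E = 21; LS_B = 21−14 = 7
LF_A = min(LS_B=7, LS_C=12, LS_D=17) = 7; LS_A = 7−7 = 0
Slack_D = LS_D − ES_D = 17 − 7 = 10

10 days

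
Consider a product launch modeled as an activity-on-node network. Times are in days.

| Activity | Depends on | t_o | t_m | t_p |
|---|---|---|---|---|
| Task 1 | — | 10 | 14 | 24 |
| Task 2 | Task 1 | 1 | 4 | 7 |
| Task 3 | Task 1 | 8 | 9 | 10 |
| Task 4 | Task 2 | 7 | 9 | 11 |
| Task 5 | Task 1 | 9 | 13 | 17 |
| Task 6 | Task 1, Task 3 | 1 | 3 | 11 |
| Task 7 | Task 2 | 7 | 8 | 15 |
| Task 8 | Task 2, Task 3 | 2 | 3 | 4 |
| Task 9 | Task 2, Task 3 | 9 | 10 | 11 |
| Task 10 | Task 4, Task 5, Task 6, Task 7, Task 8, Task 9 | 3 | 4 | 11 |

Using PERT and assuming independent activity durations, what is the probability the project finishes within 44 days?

0.967

te_Task 1 = (10 + 4·14 + 24)/6 = 90/6 = 15; σ²_Task 1 = ((24−10)/6)² = 5.444
te_Task 2 = (1 + 4·4 + 7)/6 = 24/6 = 4; σ²_Task 2 = ((7−1)/6)² = 1.000
te_Task 3 = (8 + 4·9 + 10)/6 = 54/6 = 9; σ²_Task 3 = ((10−8)/6)² = 0.111
te_Task 4 = (7 + 4·9 + 11)/6 = 54/6 = 9; σ²_Task 4 = ((11−7)/6)² = 0.444
te_Task 5 = (9 + 4·13 + 17)/6 = 78/6 = 13; σ²_Task 5 = ((17−9)/6)² = 1.778
te_Task 6 = (1 + 4·3 + 11)/6 = 24/6 = 4; σ²_Task 6 = ((11−1)/6)² = 2.778
te_Task 7 = (7 + 4·8 + 15)/6 = 54/6 = 9; σ²_Task 7 = ((15−7)/6)² = 1.778
te_Task 8 = (2 + 4·3 + 4)/6 = 18/6 = 3; σ²_Task 8 = ((4−2)/6)² = 0.111
te_Task 9 = (9 + 4·10 + 11)/6 = 60/6 = 10; σ²_Task 9 = ((11−9)/6)² = 0.111
te_Task 10 = (3 + 4·4 + 11)/6 = 30/6 = 5; σ²_Task 10 = ((11−3)/6)² = 1.778

Forward pass:
ES_Task 1 = 0; EF_Task 1 = 15
ES_Task 2 = 15; EF_Task 2 = 15+4 = 19
ES_Task 3 = 15; EF_Task 3 = 15+9 = 24
ES_Task 4 = 19; EF_Task 4 = 19+9 = 28
ES_Task 5 = 15; EF_Task 5 = 15+13 = 28
ES_Task 6 = max(EF_Task 1=15, EF_Task 3=24) = 24; EF_Task 6 = 24+4 = 28
ES_Task 7 = 19; EF_Task 7 = 19+9 = 28
ES_Task 8 = max(EF_Task 2=19, EF_Task 3=24) = 24; EF_Task 8 = 24+3 = 27
ES_Task 9 = max(EF_Task 2=19, EF_Task 3=24) = 24; EF_Task 9 = 24+10 = 34
ES_Task 10 = max(EF_Task 4=28, EF_Task 5=28, EF_Task 6=28, EF_Task 7=28, EF_Task 8=27, EF_Task 9=34) = 34; EF_Task 10 = 34+5 = 39
Expected project duration μ = 39 days. Critical path: Task 1 → Task 3 → Task 9 → Task 10.

Variance along critical path = 5.444 + 0.111 + 0.111 + 1.778 = 7.444; σ = √7.444 = 2.728 days.
Z = (44 − 39) / 2.728 = 1.833
P(T ≤ 44) = Φ(1.833) ≈ 0.967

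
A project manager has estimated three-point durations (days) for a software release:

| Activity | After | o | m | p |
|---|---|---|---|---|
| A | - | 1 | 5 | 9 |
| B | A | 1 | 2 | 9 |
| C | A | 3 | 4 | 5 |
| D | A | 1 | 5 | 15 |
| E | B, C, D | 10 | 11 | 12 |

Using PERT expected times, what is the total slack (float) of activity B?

3 days

te_A = (1 + 4·5 + 9)/6 = 30/6 = 5
te_B = (1 + 4·2 + 9)/6 = 18/6 = 3
te_C = (3 + 4·4 + 5)/6 = 24/6 = 4
te_D = (1 + 4·5 + 15)/6 = 36/6 = 6
te_E = (10 + 4·11 + 12)/6 = 66/6 = 11

Forward pass:
ES_A = 0; EF_A = 5
ES_B = 5; EF_B = 5+3 = 8
ES_C = 5; EF_C = 5+4 = 9
ES_D = 5; EF_D = 5+6 = 11
ES_E = max(EF_B=8, EF_C=9, EF_D=11) = 11; EF_E = 11+11 = 22
Expected project duration μ = 22 days. Critical path: A → D → E.

Backward pass:
LF_E = 22; LS_E = 22−11 = 11
LF_D = LS_E = 11; LS_D = 11−6 = 5
LF_C = LS_E = 11; LS_C = 11−4 = 7
LF_B = LS_E = 11; LS_B = 11−3 = 8
LF_A = min(LS_B=8, LS_C=7, LS_D=5) = 5; LS_A = 5−5 = 0
Slack_B = LS_B − ES_B = 8 − 5 = 3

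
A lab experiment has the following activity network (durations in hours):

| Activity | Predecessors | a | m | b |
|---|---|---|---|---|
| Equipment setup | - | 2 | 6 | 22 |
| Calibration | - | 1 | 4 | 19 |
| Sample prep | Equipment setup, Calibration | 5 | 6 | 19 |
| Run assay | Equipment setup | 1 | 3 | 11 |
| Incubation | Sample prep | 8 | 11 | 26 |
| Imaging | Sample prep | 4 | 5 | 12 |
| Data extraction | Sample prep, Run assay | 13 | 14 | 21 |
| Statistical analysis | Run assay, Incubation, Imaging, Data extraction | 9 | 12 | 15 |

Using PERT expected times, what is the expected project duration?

te_Equipment setup = (2 + 4·6 + 22)/6 = 48/6 = 8
te_Calibration = (1 + 4·4 + 19)/6 = 36/6 = 6
te_Sample prep = (5 + 4·6 + 19)/6 = 48/6 = 8
te_Run assay = (1 + 4·3 + 11)/6 = 24/6 = 4
te_Incubation = (8 + 4·11 + 26)/6 = 78/6 = 13
te_Imaging = (4 + 4·5 + 12)/6 = 36/6 = 6
te_Data extraction = (13 + 4·14 + 21)/6 = 90/6 = 15
te_Statistical analysis = (9 + 4·12 + 15)/6 = 72/6 = 12

Forward pass:
ES_Equipment setup = 0; EF_Equipment setup = 8
ES_Calibration = 0; EF_Calibration = 6
ES_Sample prep = max(EF_Equipment setup=8, EF_Calibration=6) = 8; EF_Sample prep = 8+8 = 16
ES_Run assay = 8; EF_Run assay = 8+4 = 12
ES_Incubation = 16; EF_Incubation = 16+13 = 29
ES_Imaging = 16; EF_Imaging = 16+6 = 22
ES_Data extraction = max(EF_Sample prep=16, EF_Run assay=12) = 16; EF_Data extraction = 16+15 = 31
ES_Statistical analysis = max(EF_Run assay=12, EF_Incubation=29, EF_Imaging=22, EF_Data extraction=31) = 31; EF_Statistical analysis = 31+12 = 43
Expected project duration μ = 43 hours. Critical path: Equipment setup → Sample prep → Data extraction → Statistical analysis.

43 hours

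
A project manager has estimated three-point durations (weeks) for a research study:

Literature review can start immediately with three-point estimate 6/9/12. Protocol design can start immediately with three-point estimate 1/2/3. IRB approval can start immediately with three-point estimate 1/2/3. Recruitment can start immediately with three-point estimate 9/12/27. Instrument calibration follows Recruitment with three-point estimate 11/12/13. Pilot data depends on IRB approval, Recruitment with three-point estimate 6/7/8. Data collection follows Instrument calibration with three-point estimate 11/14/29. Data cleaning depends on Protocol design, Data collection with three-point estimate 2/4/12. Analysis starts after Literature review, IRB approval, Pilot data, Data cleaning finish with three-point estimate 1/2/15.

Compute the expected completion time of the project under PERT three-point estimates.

te_Literature review = (6 + 4·9 + 12)/6 = 54/6 = 9
te_Protocol design = (1 + 4·2 + 3)/6 = 12/6 = 2
te_IRB approval = (1 + 4·2 + 3)/6 = 12/6 = 2
te_Recruitment = (9 + 4·12 + 27)/6 = 84/6 = 14
te_Instrument calibration = (11 + 4·12 + 13)/6 = 72/6 = 12
te_Pilot data = (6 + 4·7 + 8)/6 = 42/6 = 7
te_Data collection = (11 + 4·14 + 29)/6 = 96/6 = 16
te_Data cleaning = (2 + 4·4 + 12)/6 = 30/6 = 5
te_Analysis = (1 + 4·2 + 15)/6 = 24/6 = 4

Forward pass:
ES_Literature review = 0; EF_Literature review = 9
ES_Protocol design = 0; EF_Protocol design = 2
ES_IRB approval = 0; EF_IRB approval = 2
ES_Recruitment = 0; EF_Recruitment = 14
ES_Instrument calibration = 14; EF_Instrument calibration = 14+12 = 26
ES_Pilot data = max(EF_IRB approval=2, EF_Recruitment=14) = 14; EF_Pilot data = 14+7 = 21
ES_Data collection = 26; EF_Data collection = 26+16 = 42
ES_Data cleaning = max(EF_Protocol design=2, EF_Data collection=42) = 42; EF_Data cleaning = 42+5 = 47
ES_Analysis = max(EF_Literature review=9, EF_IRB approval=2, EF_Pilot data=21, EF_Data cleaning=47) = 47; EF_Analysis = 47+4 = 51
Expected project duration μ = 51 weeks. Critical path: Recruitment → Instrument calibration → Data collection → Data cleaning → Analysis.

51 weeks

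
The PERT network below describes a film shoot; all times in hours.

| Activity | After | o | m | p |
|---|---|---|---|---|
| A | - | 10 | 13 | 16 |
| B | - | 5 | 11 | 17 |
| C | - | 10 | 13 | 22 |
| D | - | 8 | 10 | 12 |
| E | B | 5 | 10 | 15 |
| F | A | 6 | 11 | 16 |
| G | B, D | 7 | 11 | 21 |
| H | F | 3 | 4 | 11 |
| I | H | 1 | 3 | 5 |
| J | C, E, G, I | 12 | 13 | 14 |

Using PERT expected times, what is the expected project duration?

45 hours

te_A = (10 + 4·13 + 16)/6 = 78/6 = 13
te_B = (5 + 4·11 + 17)/6 = 66/6 = 11
te_C = (10 + 4·13 + 22)/6 = 84/6 = 14
te_D = (8 + 4·10 + 12)/6 = 60/6 = 10
te_E = (5 + 4·10 + 15)/6 = 60/6 = 10
te_F = (6 + 4·11 + 16)/6 = 66/6 = 11
te_G = (7 + 4·11 + 21)/6 = 72/6 = 12
te_H = (3 + 4·4 + 11)/6 = 30/6 = 5
te_I = (1 + 4·3 + 5)/6 = 18/6 = 3
te_J = (12 + 4·13 + 14)/6 = 78/6 = 13

Forward pass:
ES_A = 0; EF_A = 13
ES_B = 0; EF_B = 11
ES_C = 0; EF_C = 14
ES_D = 0; EF_D = 10
ES_E = 11; EF_E = 11+10 = 21
ES_F = 13; EF_F = 13+11 = 24
ES_G = max(EF_B=11, EF_D=10) = 11; EF_G = 11+12 = 23
ES_H = 24; EF_H = 24+5 = 29
ES_I = 29; EF_I = 29+3 = 32
ES_J = max(EF_C=14, EF_E=21, EF_G=23, EF_I=32) = 32; EF_J = 32+13 = 45
Expected project duration μ = 45 hours. Critical path: A → F → H → I → J.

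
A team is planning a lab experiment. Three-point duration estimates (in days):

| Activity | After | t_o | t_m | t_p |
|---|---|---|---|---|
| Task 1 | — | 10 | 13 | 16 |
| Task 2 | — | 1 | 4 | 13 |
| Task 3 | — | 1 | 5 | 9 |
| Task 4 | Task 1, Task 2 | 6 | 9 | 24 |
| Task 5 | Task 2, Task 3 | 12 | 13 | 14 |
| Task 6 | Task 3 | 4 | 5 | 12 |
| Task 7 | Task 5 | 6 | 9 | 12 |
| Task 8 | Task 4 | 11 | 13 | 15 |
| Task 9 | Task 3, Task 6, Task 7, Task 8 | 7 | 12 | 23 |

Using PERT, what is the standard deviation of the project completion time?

te_Task 1 = (10 + 4·13 + 16)/6 = 78/6 = 13; σ²_Task 1 = ((16−10)/6)² = 1.000
te_Task 2 = (1 + 4·4 + 13)/6 = 30/6 = 5; σ²_Task 2 = ((13−1)/6)² = 4.000
te_Task 3 = (1 + 4·5 + 9)/6 = 30/6 = 5; σ²_Task 3 = ((9−1)/6)² = 1.778
te_Task 4 = (6 + 4·9 + 24)/6 = 66/6 = 11; σ²_Task 4 = ((24−6)/6)² = 9.000
te_Task 5 = (12 + 4·13 + 14)/6 = 78/6 = 13; σ²_Task 5 = ((14−12)/6)² = 0.111
te_Task 6 = (4 + 4·5 + 12)/6 = 36/6 = 6; σ²_Task 6 = ((12−4)/6)² = 1.778
te_Task 7 = (6 + 4·9 + 12)/6 = 54/6 = 9; σ²_Task 7 = ((12−6)/6)² = 1.000
te_Task 8 = (11 + 4·13 + 15)/6 = 78/6 = 13; σ²_Task 8 = ((15−11)/6)² = 0.444
te_Task 9 = (7 + 4·12 + 23)/6 = 78/6 = 13; σ²_Task 9 = ((23−7)/6)² = 7.111

Forward pass:
ES_Task 1 = 0; EF_Task 1 = 13
ES_Task 2 = 0; EF_Task 2 = 5
ES_Task 3 = 0; EF_Task 3 = 5
ES_Task 4 = max(EF_Task 1=13, EF_Task 2=5) = 13; EF_Task 4 = 13+11 = 24
ES_Task 5 = max(EF_Task 2=5, EF_Task 3=5) = 5; EF_Task 5 = 5+13 = 18
ES_Task 6 = 5; EF_Task 6 = 5+6 = 11
ES_Task 7 = 18; EF_Task 7 = 18+9 = 27
ES_Task 8 = 24; EF_Task 8 = 24+13 = 37
ES_Task 9 = max(EF_Task 3=5, EF_Task 6=11, EF_Task 7=27, EF_Task 8=37) = 37; EF_Task 9 = 37+13 = 50
Expected project duration μ = 50 days. Critical path: Task 1 → Task 4 → Task 8 → Task 9.

Variance along critical path = 1.000 + 9.000 + 0.444 + 7.111 = 17.556
σ = √17.556 = 4.190 days

4.19 days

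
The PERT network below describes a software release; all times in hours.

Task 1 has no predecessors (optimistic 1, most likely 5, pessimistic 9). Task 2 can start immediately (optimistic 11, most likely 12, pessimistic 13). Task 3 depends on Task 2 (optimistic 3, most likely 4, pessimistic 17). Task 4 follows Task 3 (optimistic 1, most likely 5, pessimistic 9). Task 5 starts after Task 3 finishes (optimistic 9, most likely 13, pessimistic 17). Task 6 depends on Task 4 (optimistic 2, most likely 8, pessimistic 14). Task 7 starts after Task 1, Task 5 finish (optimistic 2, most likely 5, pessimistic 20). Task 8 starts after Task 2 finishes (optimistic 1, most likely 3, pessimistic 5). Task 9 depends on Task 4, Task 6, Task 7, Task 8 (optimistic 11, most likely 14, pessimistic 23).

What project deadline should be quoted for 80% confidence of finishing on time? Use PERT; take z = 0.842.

te_Task 1 = (1 + 4·5 + 9)/6 = 30/6 = 5; σ²_Task 1 = ((9−1)/6)² = 1.778
te_Task 2 = (11 + 4·12 + 13)/6 = 72/6 = 12; σ²_Task 2 = ((13−11)/6)² = 0.111
te_Task 3 = (3 + 4·4 + 17)/6 = 36/6 = 6; σ²_Task 3 = ((17−3)/6)² = 5.444
te_Task 4 = (1 + 4·5 + 9)/6 = 30/6 = 5; σ²_Task 4 = ((9−1)/6)² = 1.778
te_Task 5 = (9 + 4·13 + 17)/6 = 78/6 = 13; σ²_Task 5 = ((17−9)/6)² = 1.778
te_Task 6 = (2 + 4·8 + 14)/6 = 48/6 = 8; σ²_Task 6 = ((14−2)/6)² = 4.000
te_Task 7 = (2 + 4·5 + 20)/6 = 42/6 = 7; σ²_Task 7 = ((20−2)/6)² = 9.000
te_Task 8 = (1 + 4·3 + 5)/6 = 18/6 = 3; σ²_Task 8 = ((5−1)/6)² = 0.444
te_Task 9 = (11 + 4·14 + 23)/6 = 90/6 = 15; σ²_Task 9 = ((23−11)/6)² = 4.000

Forward pass:
ES_Task 1 = 0; EF_Task 1 = 5
ES_Task 2 = 0; EF_Task 2 = 12
ES_Task 3 = 12; EF_Task 3 = 12+6 = 18
ES_Task 4 = 18; EF_Task 4 = 18+5 = 23
ES_Task 5 = 18; EF_Task 5 = 18+13 = 31
ES_Task 6 = 23; EF_Task 6 = 23+8 = 31
ES_Task 7 = max(EF_Task 1=5, EF_Task 5=31) = 31; EF_Task 7 = 31+7 = 38
ES_Task 8 = 12; EF_Task 8 = 12+3 = 15
ES_Task 9 = max(EF_Task 4=23, EF_Task 6=31, EF_Task 7=38, EF_Task 8=15) = 38; EF_Task 9 = 38+15 = 53
Expected project duration μ = 53 hours. Critical path: Task 2 → Task 3 → Task 5 → Task 7 → Task 9.

Variance along critical path = 0.111 + 5.444 + 1.778 + 9.000 + 4.000 = 20.333; σ = 4.509 hours.
D = μ + z·σ = 53 + 0.842·4.509 = 56.8 hours

56.8 hours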